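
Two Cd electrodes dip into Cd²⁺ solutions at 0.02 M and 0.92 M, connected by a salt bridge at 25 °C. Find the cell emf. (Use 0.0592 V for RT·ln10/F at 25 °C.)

0.049 V

Both half-cells are Cd²⁺/Cd, so E°_cell = 0. The concentrated side is the cathode; the cell reaction moves Cd²⁺ from high to low concentration with n = 2.
Q = [Cd²⁺]_dilute/[Cd²⁺]_conc = 0.02/0.92 = 0.0217.
E = 0 − (0.0592/2) log Q = −(0.0592/2)(-1.663) = 0.0492 V.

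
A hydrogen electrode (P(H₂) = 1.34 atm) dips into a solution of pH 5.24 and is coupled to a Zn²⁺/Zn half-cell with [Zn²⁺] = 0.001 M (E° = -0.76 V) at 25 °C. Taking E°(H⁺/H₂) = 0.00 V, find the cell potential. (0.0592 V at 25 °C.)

0.53 V

The hydrogen couple is the cathode, so E°_cell = 0.76 V; n = 2.
[H⁺] = 10^(−5.24) = 5.8 × 10^-6 M, and Q = [Zn²⁺]·P(H₂) / [H⁺]^2 = 4.05 × 10^7.
E = E° − (0.0592/2) log Q = 0.76 − (0.0592/2)(7.607) = 0.535 V.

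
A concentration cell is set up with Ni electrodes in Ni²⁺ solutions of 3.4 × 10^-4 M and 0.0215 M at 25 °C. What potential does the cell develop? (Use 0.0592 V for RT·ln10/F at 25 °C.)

Both half-cells are Ni²⁺/Ni, so E°_cell = 0. The concentrated side is the cathode; the cell reaction moves Ni²⁺ from high to low concentration with n = 2.
Q = [Ni²⁺]_dilute/[Ni²⁺]_conc = 3.4 × 10^-4/0.0215 = 0.0158.
E = 0 − (0.0592/2) log Q = −(0.0592/2)(-1.801) = 0.0533 V.

0.053 V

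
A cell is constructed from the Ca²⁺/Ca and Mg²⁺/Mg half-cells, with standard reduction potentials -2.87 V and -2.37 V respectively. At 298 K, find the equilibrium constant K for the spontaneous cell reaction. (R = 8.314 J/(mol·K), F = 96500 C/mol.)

E°_cell = -2.37 − (-2.87) = 0.50 V, with n = 2 electrons transferred.
At equilibrium E = 0, so the Nernst equation gives ln K = nFE°/RT = (2)(96500)(0.50)/((8.314)(298)) = 38.95.
K = e^38.95 = 8.2 × 10^16.

8.2 × 10^16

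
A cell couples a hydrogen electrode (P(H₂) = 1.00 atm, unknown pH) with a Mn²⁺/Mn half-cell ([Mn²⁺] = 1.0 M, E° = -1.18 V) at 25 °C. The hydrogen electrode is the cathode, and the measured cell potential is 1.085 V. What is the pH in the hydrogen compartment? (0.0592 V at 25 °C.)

pH = 1.60

E°_cell = 1.18 V and n = 2.
log Q = n(E° − E)/0.0592 = 2×(1.18 − 1.085)/0.0592 = 3.209.
With Q = [Mn²⁺]·P(H₂) / [H⁺]^2, solving for [H⁺] gives log[H⁺] = -1.605, so pH = 1.60.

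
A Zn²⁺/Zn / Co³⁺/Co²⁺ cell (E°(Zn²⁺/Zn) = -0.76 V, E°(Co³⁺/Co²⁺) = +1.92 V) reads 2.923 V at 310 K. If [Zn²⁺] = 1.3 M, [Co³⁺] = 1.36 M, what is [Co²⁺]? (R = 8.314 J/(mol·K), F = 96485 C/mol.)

From the Nernst equation, ln Q = nF(E° − E)/RT = 2×96485×(2.68 − 2.923)/(8.314×310) = -18.194, so Q = 1.25 × 10^-8.
With Q = [Zn²⁺]·[Co²⁺]^2/[Co³⁺]^2 and the known concentrations, [Co²⁺]^2 in the numerator gives [Co²⁺] = 1.3 × 10^-4 M.

1.3 × 10^-4 M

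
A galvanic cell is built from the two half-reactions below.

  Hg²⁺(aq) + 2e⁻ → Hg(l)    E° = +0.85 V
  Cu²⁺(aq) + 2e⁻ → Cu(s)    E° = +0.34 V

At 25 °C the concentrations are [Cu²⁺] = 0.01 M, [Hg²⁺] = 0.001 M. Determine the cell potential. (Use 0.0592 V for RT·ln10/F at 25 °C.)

The Hg²⁺/Hg couple has the higher reduction potential and acts as the cathode, so E°_cell = +0.85 − (+0.34) = 0.51 V.
Balancing electrons gives n = 2; the reaction quotient is Q = [Cu²⁺]/[Hg²⁺] = 10.0.
At 25 °C, E = E° − (0.0592/n) log Q = 0.51 − (0.0592/2)(1.000) = 0.510 − 0.030 = 0.480 V.

0.480 V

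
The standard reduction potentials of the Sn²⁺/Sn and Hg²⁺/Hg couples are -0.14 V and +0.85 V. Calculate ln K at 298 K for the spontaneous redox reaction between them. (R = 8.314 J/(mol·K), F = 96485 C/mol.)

ln K = 77.1

E°_cell = +0.85 − (-0.14) = 0.99 V, with n = 2 electrons transferred.
At equilibrium E = 0, so the Nernst equation gives ln K = nFE°/RT = (2)(96485)(0.99)/((8.314)(298)) = 77.11.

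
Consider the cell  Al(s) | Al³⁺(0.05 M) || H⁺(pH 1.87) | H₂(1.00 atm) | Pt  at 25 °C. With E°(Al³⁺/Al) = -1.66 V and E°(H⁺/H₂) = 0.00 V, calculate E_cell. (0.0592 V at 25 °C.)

1.57 V

The hydrogen couple is the cathode, so E°_cell = 1.66 V; n = 6.
[H⁺] = 10^(−1.87) = 0.013 M, and Q = [Al³⁺]^2·P(H₂)^3 / [H⁺]^6 = 4.15 × 10^8.
E = E° − (0.0592/6) log Q = 1.66 − (0.0592/6)(8.618) = 1.575 V.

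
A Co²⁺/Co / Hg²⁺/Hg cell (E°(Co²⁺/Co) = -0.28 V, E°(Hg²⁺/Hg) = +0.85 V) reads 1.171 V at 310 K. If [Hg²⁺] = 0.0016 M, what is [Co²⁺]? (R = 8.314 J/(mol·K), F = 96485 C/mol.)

7.4 × 10^-5 M

From the Nernst equation, ln Q = nF(E° − E)/RT = 2×96485×(1.13 − 1.171)/(8.314×310) = -3.070, so Q = 0.0464.
With Q = [Co²⁺]/[Hg²⁺] and the known concentrations, [Co²⁺] in the numerator gives [Co²⁺] = 7.4 × 10^-5 M.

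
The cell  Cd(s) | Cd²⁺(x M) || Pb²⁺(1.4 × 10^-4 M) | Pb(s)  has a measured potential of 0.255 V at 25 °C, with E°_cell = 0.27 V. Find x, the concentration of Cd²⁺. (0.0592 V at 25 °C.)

4.5 × 10^-4 M

From the Nernst equation, log Q = n(E° − E)/0.0592 = 2(0.27 − 0.255)/0.0592 = 0.507, so Q = 3.21.
With Q = [Cd²⁺]/[Pb²⁺] and the known concentrations, [Cd²⁺] in the numerator gives [Cd²⁺] = 4.5 × 10^-4 M.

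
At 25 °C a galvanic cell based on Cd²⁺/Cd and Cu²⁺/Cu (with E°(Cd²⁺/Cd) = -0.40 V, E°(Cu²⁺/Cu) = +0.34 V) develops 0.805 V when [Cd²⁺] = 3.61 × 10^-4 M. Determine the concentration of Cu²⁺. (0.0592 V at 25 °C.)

0.057 M

From the Nernst equation, log Q = n(E° − E)/0.0592 = 2(0.74 − 0.805)/0.0592 = -2.196, so Q = 0.00637.
With Q = [Cd²⁺]/[Cu²⁺] and the known concentrations, [Cu²⁺] in the denominator gives [Cu²⁺] = 0.057 M.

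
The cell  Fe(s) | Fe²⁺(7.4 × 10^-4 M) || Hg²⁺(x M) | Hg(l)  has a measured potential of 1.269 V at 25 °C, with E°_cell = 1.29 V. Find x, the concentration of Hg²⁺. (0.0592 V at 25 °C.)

1.4 × 10^-4 M

From the Nernst equation, log Q = n(E° − E)/0.0592 = 2(1.29 − 1.269)/0.0592 = 0.709, so Q = 5.12.
With Q = [Fe²⁺]/[Hg²⁺] and the known concentrations, [Hg²⁺] in the denominator gives [Hg²⁺] = 1.4 × 10^-4 M.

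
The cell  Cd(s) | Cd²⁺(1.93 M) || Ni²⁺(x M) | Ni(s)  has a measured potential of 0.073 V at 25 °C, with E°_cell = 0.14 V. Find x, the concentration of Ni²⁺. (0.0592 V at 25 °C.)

From the Nernst equation, log Q = n(E° − E)/0.0592 = 2(0.14 − 0.073)/0.0592 = 2.264, so Q = 183.
With Q = [Cd²⁺]/[Ni²⁺] and the known concentrations, [Ni²⁺] in the denominator gives [Ni²⁺] = 0.011 M.

0.011 M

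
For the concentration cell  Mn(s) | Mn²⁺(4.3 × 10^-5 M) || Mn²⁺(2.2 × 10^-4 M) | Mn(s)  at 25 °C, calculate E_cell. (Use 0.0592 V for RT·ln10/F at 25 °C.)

Both half-cells are Mn²⁺/Mn, so E°_cell = 0. The concentrated side is the cathode; the cell reaction moves Mn²⁺ from high to low concentration with n = 2.
Q = [Mn²⁺]_dilute/[Mn²⁺]_conc = 4.3 × 10^-5/2.2 × 10^-4 = 0.195.
E = 0 − (0.0592/2) log Q = −(0.0592/2)(-0.709) = 0.0210 V.

0.021 V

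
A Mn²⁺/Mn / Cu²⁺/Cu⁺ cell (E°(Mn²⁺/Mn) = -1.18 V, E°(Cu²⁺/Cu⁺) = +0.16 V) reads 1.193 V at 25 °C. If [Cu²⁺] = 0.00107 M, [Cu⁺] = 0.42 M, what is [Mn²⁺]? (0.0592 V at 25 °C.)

0.6 M

From the Nernst equation, log Q = n(E° − E)/0.0592 = 2(1.34 − 1.193)/0.0592 = 4.966, so Q = 9.25 × 10^4.
With Q = [Mn²⁺]·[Cu⁺]^2/[Cu²⁺]^2 and the known concentrations, [Mn²⁺] in the numerator gives [Mn²⁺] = 0.6 M.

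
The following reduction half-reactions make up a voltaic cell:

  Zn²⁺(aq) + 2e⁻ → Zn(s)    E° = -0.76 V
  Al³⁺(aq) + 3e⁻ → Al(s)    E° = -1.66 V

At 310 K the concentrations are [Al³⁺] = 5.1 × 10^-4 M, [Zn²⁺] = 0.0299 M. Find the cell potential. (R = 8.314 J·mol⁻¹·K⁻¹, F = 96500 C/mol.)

The Zn²⁺/Zn couple has the higher reduction potential and acts as the cathode, so E°_cell = -0.76 − (-1.66) = 0.90 V.
Balancing electrons gives n = 6; the reaction quotient is Q = [Al³⁺]^2/[Zn²⁺]^3 = 0.00973.
E = E° − (RT/nF) ln Q = 0.90 − (8.314×310)/(6×96500) × (-4.633) = 0.900 + 0.021 = 0.921 V.

0.921 V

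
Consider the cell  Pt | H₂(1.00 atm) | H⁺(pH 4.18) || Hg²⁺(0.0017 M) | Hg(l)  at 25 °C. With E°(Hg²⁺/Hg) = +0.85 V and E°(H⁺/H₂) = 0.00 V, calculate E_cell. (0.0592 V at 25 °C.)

1.02 V

The Hg²⁺/Hg couple is the cathode, so E°_cell = 0.85 V; n = 2.
[H⁺] = 10^(−4.18) = 6.6 × 10^-5 M, and Q = [H⁺]^2 / ([Hg²⁺]·P(H₂)) = 2.57 × 10^-6.
E = E° − (0.0592/2) log Q = 0.85 − (0.0592/2)(-5.590) = 1.015 V.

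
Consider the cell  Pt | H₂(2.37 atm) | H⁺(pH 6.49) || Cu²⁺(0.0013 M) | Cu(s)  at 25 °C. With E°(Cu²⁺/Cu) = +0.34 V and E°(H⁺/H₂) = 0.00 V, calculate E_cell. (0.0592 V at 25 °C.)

The Cu²⁺/Cu couple is the cathode, so E°_cell = 0.34 V; n = 2.
[H⁺] = 10^(−6.49) = 3.2 × 10^-7 M, and Q = [H⁺]^2 / ([Cu²⁺]·P(H₂)) = 3.4 × 10^-11.
E = E° − (0.0592/2) log Q = 0.34 − (0.0592/2)(-10.469) = 0.650 V.

0.65 V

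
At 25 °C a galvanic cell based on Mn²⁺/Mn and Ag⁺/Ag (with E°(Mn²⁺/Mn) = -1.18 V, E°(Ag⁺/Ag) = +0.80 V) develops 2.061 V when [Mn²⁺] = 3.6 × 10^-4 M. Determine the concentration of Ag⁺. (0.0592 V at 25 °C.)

From the Nernst equation, log Q = n(E° − E)/0.0592 = 2(1.98 − 2.061)/0.0592 = -2.736, so Q = 0.00183.
With Q = [Mn²⁺]/[Ag⁺]^2 and the known concentrations, [Ag⁺]^2 in the denominator gives [Ag⁺] = 0.44 M.

0.44 M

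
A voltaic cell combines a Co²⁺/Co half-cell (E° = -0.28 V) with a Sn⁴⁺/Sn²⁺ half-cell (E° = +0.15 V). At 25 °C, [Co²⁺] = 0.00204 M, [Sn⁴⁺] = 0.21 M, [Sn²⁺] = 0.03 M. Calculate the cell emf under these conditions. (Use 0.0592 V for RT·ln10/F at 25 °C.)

The Sn⁴⁺/Sn²⁺ couple has the higher reduction potential and acts as the cathode, so E°_cell = +0.15 − (-0.28) = 0.43 V.
Balancing electrons gives n = 2; the reaction quotient is Q = [Co²⁺]·[Sn²⁺]/[Sn⁴⁺] = 2.91 × 10^-4.
At 25 °C, E = E° − (0.0592/n) log Q = 0.43 − (0.0592/2)(-3.535) = 0.430 + 0.105 = 0.535 V.

0.535 V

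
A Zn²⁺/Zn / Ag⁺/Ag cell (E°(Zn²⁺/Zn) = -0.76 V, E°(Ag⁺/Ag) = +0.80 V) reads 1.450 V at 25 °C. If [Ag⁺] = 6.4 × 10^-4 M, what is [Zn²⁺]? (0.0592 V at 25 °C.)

From the Nernst equation, log Q = n(E° − E)/0.0592 = 2(1.56 − 1.450)/0.0592 = 3.716, so Q = 5200.
With Q = [Zn²⁺]/[Ag⁺]^2 and the known concentrations, [Zn²⁺] in the numerator gives [Zn²⁺] = 0.0021 M.

0.0021 M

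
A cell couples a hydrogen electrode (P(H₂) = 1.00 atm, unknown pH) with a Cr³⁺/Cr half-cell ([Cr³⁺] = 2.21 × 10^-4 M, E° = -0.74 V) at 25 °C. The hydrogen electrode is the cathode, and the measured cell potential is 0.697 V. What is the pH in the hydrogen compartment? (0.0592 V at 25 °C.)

pH = 1.94

E°_cell = 0.74 V and n = 6.
log Q = n(E° − E)/0.0592 = 6×(0.74 − 0.697)/0.0592 = 4.358.
With Q = [Cr³⁺]^2·P(H₂)^3 / [H⁺]^6, solving for [H⁺] gives log[H⁺] = -1.945, so pH = 1.94.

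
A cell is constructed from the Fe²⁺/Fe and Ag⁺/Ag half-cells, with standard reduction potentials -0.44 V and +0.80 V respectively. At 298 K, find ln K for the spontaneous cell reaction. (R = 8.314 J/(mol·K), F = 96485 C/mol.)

ln K = 96.6

E°_cell = +0.80 − (-0.44) = 1.24 V, with n = 2 electrons transferred.
At equilibrium E = 0, so the Nernst equation gives ln K = nFE°/RT = (2)(96485)(1.24)/((8.314)(298)) = 96.58.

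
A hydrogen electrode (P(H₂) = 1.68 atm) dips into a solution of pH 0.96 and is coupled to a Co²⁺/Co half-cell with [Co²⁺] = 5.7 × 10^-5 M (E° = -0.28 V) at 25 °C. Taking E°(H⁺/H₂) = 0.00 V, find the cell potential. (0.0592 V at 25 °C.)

The hydrogen couple is the cathode, so E°_cell = 0.28 V; n = 2.
[H⁺] = 10^(−0.96) = 0.11 M, and Q = [Co²⁺]·P(H₂) / [H⁺]^2 = 0.00796.
E = E° − (0.0592/2) log Q = 0.28 − (0.0592/2)(-2.099) = 0.342 V.

0.34 V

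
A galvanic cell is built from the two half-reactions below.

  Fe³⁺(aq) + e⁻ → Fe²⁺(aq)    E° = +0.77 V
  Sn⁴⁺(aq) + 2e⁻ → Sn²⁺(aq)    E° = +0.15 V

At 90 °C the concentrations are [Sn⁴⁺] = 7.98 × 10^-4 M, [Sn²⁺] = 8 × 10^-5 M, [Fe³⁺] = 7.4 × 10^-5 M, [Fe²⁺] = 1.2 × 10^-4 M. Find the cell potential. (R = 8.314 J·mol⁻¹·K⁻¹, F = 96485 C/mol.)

0.569 V

The Fe³⁺/Fe²⁺ couple has the higher reduction potential and acts as the cathode, so E°_cell = +0.77 − (+0.15) = 0.62 V.
Balancing electrons gives n = 2; the reaction quotient is Q = [Sn⁴⁺]·[Fe²⁺]^2/([Sn²⁺]·[Fe³⁺]^2) = 26.2.
E = E° − (RT/nF) ln Q = 0.62 − (8.314×363)/(2×96485) × (3.267) = 0.620 − 0.051 = 0.569 V.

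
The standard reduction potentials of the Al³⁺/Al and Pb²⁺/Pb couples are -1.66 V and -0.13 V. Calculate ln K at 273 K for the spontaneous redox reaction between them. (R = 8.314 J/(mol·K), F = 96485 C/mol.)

E°_cell = -0.13 − (-1.66) = 1.53 V, with n = 6 electrons transferred.
At equilibrium E = 0, so the Nernst equation gives ln K = nFE°/RT = (6)(96485)(1.53)/((8.314)(273)) = 390.24.

ln K = 390.2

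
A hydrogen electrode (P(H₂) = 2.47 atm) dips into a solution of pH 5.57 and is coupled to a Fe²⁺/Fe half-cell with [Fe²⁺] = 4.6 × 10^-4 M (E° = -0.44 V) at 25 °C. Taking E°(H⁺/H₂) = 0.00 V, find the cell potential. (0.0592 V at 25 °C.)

The hydrogen couple is the cathode, so E°_cell = 0.44 V; n = 2.
[H⁺] = 10^(−5.57) = 2.7 × 10^-6 M, and Q = [Fe²⁺]·P(H₂) / [H⁺]^2 = 1.57 × 10^8.
E = E° − (0.0592/2) log Q = 0.44 − (0.0592/2)(8.195) = 0.197 V.

0.20 V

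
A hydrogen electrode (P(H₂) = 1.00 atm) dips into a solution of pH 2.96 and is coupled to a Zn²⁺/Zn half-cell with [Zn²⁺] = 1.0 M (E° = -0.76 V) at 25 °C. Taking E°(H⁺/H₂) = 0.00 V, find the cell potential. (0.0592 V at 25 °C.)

0.58 V

The hydrogen couple is the cathode, so E°_cell = 0.76 V; n = 2.
[H⁺] = 10^(−2.96) = 0.0011 M, and Q = [Zn²⁺]·P(H₂) / [H⁺]^2 = 8.32 × 10^5.
E = E° − (0.0592/2) log Q = 0.76 − (0.0592/2)(5.920) = 0.585 V.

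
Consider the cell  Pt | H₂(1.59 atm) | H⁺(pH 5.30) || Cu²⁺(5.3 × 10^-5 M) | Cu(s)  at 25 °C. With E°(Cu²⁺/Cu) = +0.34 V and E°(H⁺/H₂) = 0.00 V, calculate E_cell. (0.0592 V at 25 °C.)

The Cu²⁺/Cu couple is the cathode, so E°_cell = 0.34 V; n = 2.
[H⁺] = 10^(−5.30) = 5 × 10^-6 M, and Q = [H⁺]^2 / ([Cu²⁺]·P(H₂)) = 2.98 × 10^-7.
E = E° − (0.0592/2) log Q = 0.34 − (0.0592/2)(-6.526) = 0.533 V.

0.53 V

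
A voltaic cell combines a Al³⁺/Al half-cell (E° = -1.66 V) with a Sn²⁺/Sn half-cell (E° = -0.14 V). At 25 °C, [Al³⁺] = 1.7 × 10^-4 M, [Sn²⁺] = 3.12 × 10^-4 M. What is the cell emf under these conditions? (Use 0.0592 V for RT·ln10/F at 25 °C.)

The Sn²⁺/Sn couple has the higher reduction potential and acts as the cathode, so E°_cell = -0.14 − (-1.66) = 1.52 V.
Balancing electrons gives n = 6; the reaction quotient is Q = [Al³⁺]^2/[Sn²⁺]^3 = 952.
At 25 °C, E = E° − (0.0592/n) log Q = 1.52 − (0.0592/6)(2.978) = 1.520 − 0.029 = 1.491 V.

1.49 V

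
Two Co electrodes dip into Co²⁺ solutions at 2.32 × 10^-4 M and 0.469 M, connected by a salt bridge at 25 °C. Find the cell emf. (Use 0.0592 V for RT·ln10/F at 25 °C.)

Both half-cells are Co²⁺/Co, so E°_cell = 0. The concentrated side is the cathode; the cell reaction moves Co²⁺ from high to low concentration with n = 2.
Q = [Co²⁺]_dilute/[Co²⁺]_conc = 2.32 × 10^-4/0.469 = 4.95 × 10^-4.
E = 0 − (0.0592/2) log Q = −(0.0592/2)(-3.306) = 0.0979 V.

0.098 V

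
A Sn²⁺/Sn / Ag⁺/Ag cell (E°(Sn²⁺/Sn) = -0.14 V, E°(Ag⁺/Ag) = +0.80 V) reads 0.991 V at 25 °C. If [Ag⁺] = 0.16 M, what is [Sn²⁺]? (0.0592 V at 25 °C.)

4.8 × 10^-4 M

From the Nernst equation, log Q = n(E° − E)/0.0592 = 2(0.94 − 0.991)/0.0592 = -1.723, so Q = 0.0189.
With Q = [Sn²⁺]/[Ag⁺]^2 and the known concentrations, [Sn²⁺] in the numerator gives [Sn²⁺] = 4.8 × 10^-4 M.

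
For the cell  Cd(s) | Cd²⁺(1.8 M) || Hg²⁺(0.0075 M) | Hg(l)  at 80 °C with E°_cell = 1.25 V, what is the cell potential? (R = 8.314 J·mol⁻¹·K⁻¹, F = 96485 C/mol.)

1.17 V

Balancing electrons gives n = 2; the reaction quotient is Q = [Cd²⁺]/[Hg²⁺] = 240.
E = E° − (RT/nF) ln Q = 1.25 − (8.314×353)/(2×96485) × (5.481) = 1.250 − 0.083 = 1.167 V.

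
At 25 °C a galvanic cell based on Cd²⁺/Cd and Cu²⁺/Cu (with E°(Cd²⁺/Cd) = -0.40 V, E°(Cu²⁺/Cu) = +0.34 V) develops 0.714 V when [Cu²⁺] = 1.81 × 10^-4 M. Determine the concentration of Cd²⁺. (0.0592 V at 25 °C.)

From the Nernst equation, log Q = n(E° − E)/0.0592 = 2(0.74 − 0.714)/0.0592 = 0.878, so Q = 7.56.
With Q = [Cd²⁺]/[Cu²⁺] and the known concentrations, [Cd²⁺] in the numerator gives [Cd²⁺] = 0.0014 M.

0.0014 M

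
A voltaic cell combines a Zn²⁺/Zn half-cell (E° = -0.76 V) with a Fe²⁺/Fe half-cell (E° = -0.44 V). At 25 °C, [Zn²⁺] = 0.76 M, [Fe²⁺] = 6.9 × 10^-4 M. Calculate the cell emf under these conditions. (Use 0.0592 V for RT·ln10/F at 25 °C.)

0.230 V

The Fe²⁺/Fe couple has the higher reduction potential and acts as the cathode, so E°_cell = -0.44 − (-0.76) = 0.32 V.
Balancing electrons gives n = 2; the reaction quotient is Q = [Zn²⁺]/[Fe²⁺] = 1100.
At 25 °C, E = E° − (0.0592/n) log Q = 0.32 − (0.0592/2)(3.042) = 0.320 − 0.090 = 0.230 V.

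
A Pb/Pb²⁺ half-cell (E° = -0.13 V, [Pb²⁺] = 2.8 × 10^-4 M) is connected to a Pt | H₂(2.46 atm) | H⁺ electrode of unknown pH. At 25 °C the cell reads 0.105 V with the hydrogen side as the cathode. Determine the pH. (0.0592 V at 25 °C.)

E°_cell = 0.13 V and n = 2.
log Q = n(E° − E)/0.0592 = 2×(0.13 − 0.105)/0.0592 = 0.845.
With Q = [Pb²⁺]·P(H₂) / [H⁺]^2, solving for [H⁺] gives log[H⁺] = -2.003, so pH = 2.00.

pH = 2.00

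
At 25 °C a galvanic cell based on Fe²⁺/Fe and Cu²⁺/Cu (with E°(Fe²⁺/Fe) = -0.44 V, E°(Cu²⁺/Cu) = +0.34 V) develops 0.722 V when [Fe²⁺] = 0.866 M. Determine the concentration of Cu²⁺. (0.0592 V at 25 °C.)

From the Nernst equation, log Q = n(E° − E)/0.0592 = 2(0.78 − 0.722)/0.0592 = 1.959, so Q = 91.1.
With Q = [Fe²⁺]/[Cu²⁺] and the known concentrations, [Cu²⁺] in the denominator gives [Cu²⁺] = 0.0095 M.

0.0095 M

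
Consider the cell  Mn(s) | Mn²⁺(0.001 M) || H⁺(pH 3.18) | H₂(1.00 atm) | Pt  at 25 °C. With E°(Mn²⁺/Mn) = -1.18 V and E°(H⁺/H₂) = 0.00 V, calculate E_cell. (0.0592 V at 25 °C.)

The hydrogen couple is the cathode, so E°_cell = 1.18 V; n = 2.
[H⁺] = 10^(−3.18) = 6.6 × 10^-4 M, and Q = [Mn²⁺]·P(H₂) / [H⁺]^2 = 2290.
E = E° − (0.0592/2) log Q = 1.18 − (0.0592/2)(3.360) = 1.081 V.

1.08 V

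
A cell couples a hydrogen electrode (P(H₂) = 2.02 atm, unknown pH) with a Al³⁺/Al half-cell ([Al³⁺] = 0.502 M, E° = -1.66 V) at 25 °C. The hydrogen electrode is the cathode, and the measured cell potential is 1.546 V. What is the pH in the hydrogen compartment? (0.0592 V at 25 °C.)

E°_cell = 1.66 V and n = 6.
log Q = n(E° − E)/0.0592 = 6×(1.66 − 1.546)/0.0592 = 11.554.
With Q = [Al³⁺]^2·P(H₂)^3 / [H⁺]^6, solving for [H⁺] gives log[H⁺] = -1.873, so pH = 1.87.

pH = 1.87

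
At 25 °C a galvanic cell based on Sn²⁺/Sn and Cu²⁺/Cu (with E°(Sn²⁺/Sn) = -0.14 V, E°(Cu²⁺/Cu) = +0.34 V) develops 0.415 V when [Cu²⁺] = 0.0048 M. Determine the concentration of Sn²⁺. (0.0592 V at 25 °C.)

From the Nernst equation, log Q = n(E° − E)/0.0592 = 2(0.48 − 0.415)/0.0592 = 2.196, so Q = 157.
With Q = [Sn²⁺]/[Cu²⁺] and the known concentrations, [Sn²⁺] in the numerator gives [Sn²⁺] = 0.75 M.

0.75 M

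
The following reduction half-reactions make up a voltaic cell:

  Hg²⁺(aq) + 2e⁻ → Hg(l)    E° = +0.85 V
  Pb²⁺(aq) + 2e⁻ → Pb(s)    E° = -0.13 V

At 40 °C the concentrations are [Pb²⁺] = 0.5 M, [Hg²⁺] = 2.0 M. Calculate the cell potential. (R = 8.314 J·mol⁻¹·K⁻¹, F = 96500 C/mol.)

0.999 V

The Hg²⁺/Hg couple has the higher reduction potential and acts as the cathode, so E°_cell = +0.85 − (-0.13) = 0.98 V.
Balancing electrons gives n = 2; the reaction quotient is Q = [Pb²⁺]/[Hg²⁺] = 0.250.
E = E° − (RT/nF) ln Q = 0.98 − (8.314×313)/(2×96500) × (-1.386) = 0.980 + 0.019 = 0.999 V.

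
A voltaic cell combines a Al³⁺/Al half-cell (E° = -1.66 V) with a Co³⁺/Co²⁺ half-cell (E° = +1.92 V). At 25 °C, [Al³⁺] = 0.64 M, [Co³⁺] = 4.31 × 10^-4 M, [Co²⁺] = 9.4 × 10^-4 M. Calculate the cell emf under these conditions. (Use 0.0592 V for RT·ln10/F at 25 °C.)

The Co³⁺/Co²⁺ couple has the higher reduction potential and acts as the cathode, so E°_cell = +1.92 − (-1.66) = 3.58 V.
Balancing electrons gives n = 3; the reaction quotient is Q = [Al³⁺]·[Co²⁺]^3/[Co³⁺]^3 = 6.64.
At 25 °C, E = E° − (0.0592/n) log Q = 3.58 − (0.0592/3)(0.822) = 3.580 − 0.016 = 3.564 V.

3.56 V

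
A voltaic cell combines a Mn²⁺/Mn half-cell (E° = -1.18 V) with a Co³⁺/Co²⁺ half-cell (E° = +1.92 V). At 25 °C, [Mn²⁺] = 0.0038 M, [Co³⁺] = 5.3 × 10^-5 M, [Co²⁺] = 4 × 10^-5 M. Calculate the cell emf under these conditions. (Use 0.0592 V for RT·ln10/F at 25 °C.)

The Co³⁺/Co²⁺ couple has the higher reduction potential and acts as the cathode, so E°_cell = +1.92 − (-1.18) = 3.10 V.
Balancing electrons gives n = 2; the reaction quotient is Q = [Mn²⁺]·[Co²⁺]^2/[Co³⁺]^2 = 0.00216.
At 25 °C, E = E° − (0.0592/n) log Q = 3.10 − (0.0592/2)(-2.665) = 3.100 + 0.079 = 3.179 V.

3.18 V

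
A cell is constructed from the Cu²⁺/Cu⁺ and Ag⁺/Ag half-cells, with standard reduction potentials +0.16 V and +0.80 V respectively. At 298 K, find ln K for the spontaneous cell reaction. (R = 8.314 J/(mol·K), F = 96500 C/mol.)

E°_cell = +0.80 − (+0.16) = 0.64 V, with n = 1 electron transferred.
At equilibrium E = 0, so the Nernst equation gives ln K = nFE°/RT = (1)(96500)(0.64)/((8.314)(298)) = 24.93.

ln K = 24.9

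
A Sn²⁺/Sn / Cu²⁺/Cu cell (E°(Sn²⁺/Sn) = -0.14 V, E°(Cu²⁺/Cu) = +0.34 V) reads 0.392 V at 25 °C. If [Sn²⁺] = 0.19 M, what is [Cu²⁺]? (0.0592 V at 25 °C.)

From the Nernst equation, log Q = n(E° − E)/0.0592 = 2(0.48 − 0.392)/0.0592 = 2.973, so Q = 940.
With Q = [Sn²⁺]/[Cu²⁺] and the known concentrations, [Cu²⁺] in the denominator gives [Cu²⁺] = 2 × 10^-4 M.

2 × 10^-4 M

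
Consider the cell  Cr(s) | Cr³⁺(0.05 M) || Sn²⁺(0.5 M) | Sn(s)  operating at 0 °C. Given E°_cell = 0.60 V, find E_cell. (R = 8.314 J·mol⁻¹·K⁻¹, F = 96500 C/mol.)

0.615 V

Balancing electrons gives n = 6; the reaction quotient is Q = [Cr³⁺]^2/[Sn²⁺]^3 = 0.0200.
E = E° − (RT/nF) ln Q = 0.60 − (8.314×273)/(6×96500) × (-3.912) = 0.600 + 0.015 = 0.615 V.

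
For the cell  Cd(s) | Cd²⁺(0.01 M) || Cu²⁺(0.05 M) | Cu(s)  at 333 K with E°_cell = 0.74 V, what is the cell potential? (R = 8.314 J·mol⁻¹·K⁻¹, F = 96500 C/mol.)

Balancing electrons gives n = 2; the reaction quotient is Q = [Cd²⁺]/[Cu²⁺] = 0.200.
E = E° − (RT/nF) ln Q = 0.74 − (8.314×333)/(2×96500) × (-1.609) = 0.740 + 0.023 = 0.763 V.

0.763 V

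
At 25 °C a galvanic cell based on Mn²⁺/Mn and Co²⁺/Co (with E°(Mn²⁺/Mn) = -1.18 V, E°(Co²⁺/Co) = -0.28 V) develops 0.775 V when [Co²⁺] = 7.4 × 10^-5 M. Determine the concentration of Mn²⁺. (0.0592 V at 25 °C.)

From the Nernst equation, log Q = n(E° − E)/0.0592 = 2(0.90 − 0.775)/0.0592 = 4.223, so Q = 1.67 × 10^4.
With Q = [Mn²⁺]/[Co²⁺] and the known concentrations, [Mn²⁺] in the numerator gives [Mn²⁺] = 1.2 M.

1.2 M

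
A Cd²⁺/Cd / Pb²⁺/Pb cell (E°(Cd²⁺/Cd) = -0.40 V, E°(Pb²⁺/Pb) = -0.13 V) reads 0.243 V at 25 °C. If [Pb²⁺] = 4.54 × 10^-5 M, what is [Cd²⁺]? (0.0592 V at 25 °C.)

3.7 × 10^-4 M

From the Nernst equation, log Q = n(E° − E)/0.0592 = 2(0.27 − 0.243)/0.0592 = 0.912, so Q = 8.17.
With Q = [Cd²⁺]/[Pb²⁺] and the known concentrations, [Cd²⁺] in the numerator gives [Cd²⁺] = 3.7 × 10^-4 M.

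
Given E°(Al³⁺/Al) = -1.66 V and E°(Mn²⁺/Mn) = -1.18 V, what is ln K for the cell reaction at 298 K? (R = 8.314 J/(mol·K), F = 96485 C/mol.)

ln K = 112.2

E°_cell = -1.18 − (-1.66) = 0.48 V, with n = 6 electrons transferred.
At equilibrium E = 0, so the Nernst equation gives ln K = nFE°/RT = (6)(96485)(0.48)/((8.314)(298)) = 112.16.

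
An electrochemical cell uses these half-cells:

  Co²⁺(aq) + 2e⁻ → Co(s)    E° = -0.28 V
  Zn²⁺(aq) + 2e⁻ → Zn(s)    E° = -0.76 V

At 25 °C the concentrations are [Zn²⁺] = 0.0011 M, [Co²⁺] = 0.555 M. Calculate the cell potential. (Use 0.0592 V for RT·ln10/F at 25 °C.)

0.560 V

The Co²⁺/Co couple has the higher reduction potential and acts as the cathode, so E°_cell = -0.28 − (-0.76) = 0.48 V.
Balancing electrons gives n = 2; the reaction quotient is Q = [Zn²⁺]/[Co²⁺] = 0.00198.
At 25 °C, E = E° − (0.0592/n) log Q = 0.48 − (0.0592/2)(-2.703) = 0.480 + 0.080 = 0.560 V.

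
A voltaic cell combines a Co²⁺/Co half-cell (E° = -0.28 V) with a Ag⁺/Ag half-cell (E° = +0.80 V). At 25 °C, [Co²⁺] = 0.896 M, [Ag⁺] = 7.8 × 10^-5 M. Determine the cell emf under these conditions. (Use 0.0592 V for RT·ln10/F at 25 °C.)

0.838 V

The Ag⁺/Ag couple has the higher reduction potential and acts as the cathode, so E°_cell = +0.80 − (-0.28) = 1.08 V.
Balancing electrons gives n = 2; the reaction quotient is Q = [Co²⁺]/[Ag⁺]^2 = 1.47 × 10^8.
At 25 °C, E = E° − (0.0592/n) log Q = 1.08 − (0.0592/2)(8.168) = 1.080 − 0.242 = 0.838 V.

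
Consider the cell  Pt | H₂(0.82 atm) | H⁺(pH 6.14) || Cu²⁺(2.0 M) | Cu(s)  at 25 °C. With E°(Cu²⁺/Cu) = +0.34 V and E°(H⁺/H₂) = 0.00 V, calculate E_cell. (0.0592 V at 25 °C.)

The Cu²⁺/Cu couple is the cathode, so E°_cell = 0.34 V; n = 2.
[H⁺] = 10^(−6.14) = 7.2 × 10^-7 M, and Q = [H⁺]^2 / ([Cu²⁺]·P(H₂)) = 3.2 × 10^-13.
E = E° − (0.0592/2) log Q = 0.34 − (0.0592/2)(-12.495) = 0.710 V.

0.71 V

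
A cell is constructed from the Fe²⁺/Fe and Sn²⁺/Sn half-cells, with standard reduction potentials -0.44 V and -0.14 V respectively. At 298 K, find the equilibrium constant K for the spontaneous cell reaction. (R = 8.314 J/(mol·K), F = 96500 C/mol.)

E°_cell = -0.14 − (-0.44) = 0.30 V, with n = 2 electrons transferred.
At equilibrium E = 0, so the Nernst equation gives ln K = nFE°/RT = (2)(96500)(0.30)/((8.314)(298)) = 23.37.
K = e^23.37 = 1.4 × 10^10.

1.4 × 10^10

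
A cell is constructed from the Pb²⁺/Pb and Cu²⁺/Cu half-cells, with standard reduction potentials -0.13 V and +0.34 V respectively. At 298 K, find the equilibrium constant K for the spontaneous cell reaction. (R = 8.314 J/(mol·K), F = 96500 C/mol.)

8 × 10^15

E°_cell = +0.34 − (-0.13) = 0.47 V, with n = 2 electrons transferred.
At equilibrium E = 0, so the Nernst equation gives ln K = nFE°/RT = (2)(96500)(0.47)/((8.314)(298)) = 36.61.
K = e^36.61 = 8 × 10^15.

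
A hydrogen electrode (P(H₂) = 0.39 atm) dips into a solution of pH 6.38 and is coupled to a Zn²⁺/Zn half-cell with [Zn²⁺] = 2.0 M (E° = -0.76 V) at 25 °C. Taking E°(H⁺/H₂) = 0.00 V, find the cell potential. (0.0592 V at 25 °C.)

The hydrogen couple is the cathode, so E°_cell = 0.76 V; n = 2.
[H⁺] = 10^(−6.38) = 4.2 × 10^-7 M, and Q = [Zn²⁺]·P(H₂) / [H⁺]^2 = 4.49 × 10^12.
E = E° − (0.0592/2) log Q = 0.76 − (0.0592/2)(12.652) = 0.386 V.

0.39 V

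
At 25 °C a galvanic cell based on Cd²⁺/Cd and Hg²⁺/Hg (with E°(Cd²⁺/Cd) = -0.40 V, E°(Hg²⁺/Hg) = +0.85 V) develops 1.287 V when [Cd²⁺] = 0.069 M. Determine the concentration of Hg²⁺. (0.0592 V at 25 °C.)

1.2 M

From the Nernst equation, log Q = n(E° − E)/0.0592 = 2(1.25 − 1.287)/0.0592 = -1.250, so Q = 0.0562.
With Q = [Cd²⁺]/[Hg²⁺] and the known concentrations, [Hg²⁺] in the denominator gives [Hg²⁺] = 1.2 M.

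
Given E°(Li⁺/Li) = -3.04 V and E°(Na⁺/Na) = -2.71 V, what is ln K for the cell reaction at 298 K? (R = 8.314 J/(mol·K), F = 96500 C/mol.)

ln K = 12.9

E°_cell = -2.71 − (-3.04) = 0.33 V, with n = 1 electron transferred.
At equilibrium E = 0, so the Nernst equation gives ln K = nFE°/RT = (1)(96500)(0.33)/((8.314)(298)) = 12.85.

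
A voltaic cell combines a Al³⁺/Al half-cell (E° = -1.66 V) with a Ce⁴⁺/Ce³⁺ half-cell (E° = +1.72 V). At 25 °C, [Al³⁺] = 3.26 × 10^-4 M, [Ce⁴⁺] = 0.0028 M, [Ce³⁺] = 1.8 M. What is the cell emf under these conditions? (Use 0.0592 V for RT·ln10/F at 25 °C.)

The Ce⁴⁺/Ce³⁺ couple has the higher reduction potential and acts as the cathode, so E°_cell = +1.72 − (-1.66) = 3.38 V.
Balancing electrons gives n = 3; the reaction quotient is Q = [Al³⁺]·[Ce³⁺]^3/[Ce⁴⁺]^3 = 8.66 × 10^4.
At 25 °C, E = E° − (0.0592/n) log Q = 3.38 − (0.0592/3)(4.938) = 3.380 − 0.097 = 3.283 V.

3.28 V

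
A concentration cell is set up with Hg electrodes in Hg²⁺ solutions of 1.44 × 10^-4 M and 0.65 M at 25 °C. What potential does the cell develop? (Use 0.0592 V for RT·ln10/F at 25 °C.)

0.11 V

Both half-cells are Hg²⁺/Hg, so E°_cell = 0. The concentrated side is the cathode; the cell reaction moves Hg²⁺ from high to low concentration with n = 2.
Q = [Hg²⁺]_dilute/[Hg²⁺]_conc = 1.44 × 10^-4/0.65 = 2.22 × 10^-4.
E = 0 − (0.0592/2) log Q = −(0.0592/2)(-3.655) = 0.1082 V.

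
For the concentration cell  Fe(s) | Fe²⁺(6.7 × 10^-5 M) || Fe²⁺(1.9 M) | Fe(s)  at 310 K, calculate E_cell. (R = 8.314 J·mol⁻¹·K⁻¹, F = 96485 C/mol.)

Both half-cells are Fe²⁺/Fe, so E°_cell = 0. The concentrated side is the cathode; the cell reaction moves Fe²⁺ from high to low concentration with n = 2.
Q = [Fe²⁺]_dilute/[Fe²⁺]_conc = 6.7 × 10^-5/1.9 = 3.53 × 10^-5.
E = 0 − (RT/nF) ln Q = −((8.314×310)/(2×96485))(-10.253) = 0.1369 V.

0.14 V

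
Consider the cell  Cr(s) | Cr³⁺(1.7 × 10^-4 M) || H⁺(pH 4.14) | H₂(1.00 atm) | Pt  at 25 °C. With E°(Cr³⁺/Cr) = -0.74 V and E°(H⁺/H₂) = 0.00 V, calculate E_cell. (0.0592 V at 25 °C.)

The hydrogen couple is the cathode, so E°_cell = 0.74 V; n = 6.
[H⁺] = 10^(−4.14) = 7.2 × 10^-5 M, and Q = [Cr³⁺]^2·P(H₂)^3 / [H⁺]^6 = 2 × 10^17.
E = E° − (0.0592/6) log Q = 0.74 − (0.0592/6)(17.301) = 0.569 V.

0.57 V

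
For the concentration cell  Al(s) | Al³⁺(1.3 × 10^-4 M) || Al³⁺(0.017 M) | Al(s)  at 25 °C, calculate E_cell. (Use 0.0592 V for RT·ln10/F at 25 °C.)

0.042 V

Both half-cells are Al³⁺/Al, so E°_cell = 0. The concentrated side is the cathode; the cell reaction moves Al³⁺ from high to low concentration with n = 3.
Q = [Al³⁺]_dilute/[Al³⁺]_conc = 1.3 × 10^-4/0.017 = 0.00765.
E = 0 − (0.0592/3) log Q = −(0.0592/3)(-2.117) = 0.0418 V.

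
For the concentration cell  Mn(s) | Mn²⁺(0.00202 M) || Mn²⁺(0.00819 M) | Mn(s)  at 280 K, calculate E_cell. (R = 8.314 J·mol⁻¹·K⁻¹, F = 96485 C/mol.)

0.017 V

Both half-cells are Mn²⁺/Mn, so E°_cell = 0. The concentrated side is the cathode; the cell reaction moves Mn²⁺ from high to low concentration with n = 2.
Q = [Mn²⁺]_dilute/[Mn²⁺]_conc = 0.00202/0.00819 = 0.247.
E = 0 − (RT/nF) ln Q = −((8.314×280)/(2×96485))(-1.400) = 0.0169 V.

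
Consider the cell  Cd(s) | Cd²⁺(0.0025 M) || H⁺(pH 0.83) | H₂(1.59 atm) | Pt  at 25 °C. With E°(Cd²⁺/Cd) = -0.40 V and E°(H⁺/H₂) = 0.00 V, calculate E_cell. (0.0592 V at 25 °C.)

The hydrogen couple is the cathode, so E°_cell = 0.40 V; n = 2.
[H⁺] = 10^(−0.83) = 0.15 M, and Q = [Cd²⁺]·P(H₂) / [H⁺]^2 = 0.182.
E = E° − (0.0592/2) log Q = 0.40 − (0.0592/2)(-0.741) = 0.422 V.

0.42 V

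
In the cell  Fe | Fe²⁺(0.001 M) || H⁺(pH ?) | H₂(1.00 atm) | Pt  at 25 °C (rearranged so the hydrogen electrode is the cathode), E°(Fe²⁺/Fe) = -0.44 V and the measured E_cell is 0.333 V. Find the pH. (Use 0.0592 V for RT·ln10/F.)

pH = 3.31

E°_cell = 0.44 V and n = 2.
log Q = n(E° − E)/0.0592 = 2×(0.44 − 0.333)/0.0592 = 3.615.
With Q = [Fe²⁺]·P(H₂) / [H⁺]^2, solving for [H⁺] gives log[H⁺] = -3.307, so pH = 3.31.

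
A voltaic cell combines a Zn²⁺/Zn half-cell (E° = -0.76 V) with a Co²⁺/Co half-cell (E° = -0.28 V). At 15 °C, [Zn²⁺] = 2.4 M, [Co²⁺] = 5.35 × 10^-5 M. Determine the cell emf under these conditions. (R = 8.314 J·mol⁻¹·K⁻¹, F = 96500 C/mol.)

The Co²⁺/Co couple has the higher reduction potential and acts as the cathode, so E°_cell = -0.28 − (-0.76) = 0.48 V.
Balancing electrons gives n = 2; the reaction quotient is Q = [Zn²⁺]/[Co²⁺] = 4.49 × 10^4.
E = E° − (RT/nF) ln Q = 0.48 − (8.314×288)/(2×96500) × (10.711) = 0.480 − 0.133 = 0.347 V.

0.347 V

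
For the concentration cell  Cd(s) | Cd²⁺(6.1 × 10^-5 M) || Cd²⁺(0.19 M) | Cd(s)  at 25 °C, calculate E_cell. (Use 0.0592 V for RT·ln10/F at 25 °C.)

0.10 V

Both half-cells are Cd²⁺/Cd, so E°_cell = 0. The concentrated side is the cathode; the cell reaction moves Cd²⁺ from high to low concentration with n = 2.
Q = [Cd²⁺]_dilute/[Cd²⁺]_conc = 6.1 × 10^-5/0.19 = 3.21 × 10^-4.
E = 0 − (0.0592/2) log Q = −(0.0592/2)(-3.493) = 0.1034 V.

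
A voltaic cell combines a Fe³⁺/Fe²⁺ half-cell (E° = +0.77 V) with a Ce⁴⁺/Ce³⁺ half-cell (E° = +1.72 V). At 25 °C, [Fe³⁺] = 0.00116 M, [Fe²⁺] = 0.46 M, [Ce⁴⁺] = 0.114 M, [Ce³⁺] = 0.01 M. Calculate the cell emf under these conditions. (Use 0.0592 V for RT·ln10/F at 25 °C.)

The Ce⁴⁺/Ce³⁺ couple has the higher reduction potential and acts as the cathode, so E°_cell = +1.72 − (+0.77) = 0.95 V.
Balancing electrons gives n = 1; the reaction quotient is Q = [Fe³⁺]·[Ce³⁺]/([Fe²⁺]·[Ce⁴⁺]) = 2.21 × 10^-4.
At 25 °C, E = E° − (0.0592/n) log Q = 0.95 − (0.0592/1)(-3.655) = 0.950 + 0.216 = 1.166 V.

1.17 V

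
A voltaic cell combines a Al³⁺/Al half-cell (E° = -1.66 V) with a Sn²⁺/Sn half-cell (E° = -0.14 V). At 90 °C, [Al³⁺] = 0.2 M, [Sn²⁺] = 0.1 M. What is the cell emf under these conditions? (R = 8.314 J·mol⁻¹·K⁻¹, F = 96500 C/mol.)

The Sn²⁺/Sn couple has the higher reduction potential and acts as the cathode, so E°_cell = -0.14 − (-1.66) = 1.52 V.
Balancing electrons gives n = 6; the reaction quotient is Q = [Al³⁺]^2/[Sn²⁺]^3 = 40.0.
E = E° − (RT/nF) ln Q = 1.52 − (8.314×363)/(6×96500) × (3.689) = 1.520 − 0.019 = 1.501 V.

1.50 V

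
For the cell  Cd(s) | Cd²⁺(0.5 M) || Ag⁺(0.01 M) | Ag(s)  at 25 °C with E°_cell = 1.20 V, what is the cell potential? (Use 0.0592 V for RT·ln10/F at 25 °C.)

Balancing electrons gives n = 2; the reaction quotient is Q = [Cd²⁺]/[Ag⁺]^2 = 5000.
At 25 °C, E = E° − (0.0592/n) log Q = 1.20 − (0.0592/2)(3.699) = 1.200 − 0.109 = 1.091 V.

1.09 V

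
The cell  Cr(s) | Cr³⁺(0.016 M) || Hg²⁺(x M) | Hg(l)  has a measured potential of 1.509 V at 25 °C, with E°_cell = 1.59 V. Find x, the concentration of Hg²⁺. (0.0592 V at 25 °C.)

From the Nernst equation, log Q = n(E° − E)/0.0592 = 6(1.59 − 1.509)/0.0592 = 8.209, so Q = 1.62 × 10^8.
With Q = [Cr³⁺]^2/[Hg²⁺]^3 and the known concentrations, [Hg²⁺]^3 in the denominator gives [Hg²⁺] = 1.2 × 10^-4 M.

1.2 × 10^-4 M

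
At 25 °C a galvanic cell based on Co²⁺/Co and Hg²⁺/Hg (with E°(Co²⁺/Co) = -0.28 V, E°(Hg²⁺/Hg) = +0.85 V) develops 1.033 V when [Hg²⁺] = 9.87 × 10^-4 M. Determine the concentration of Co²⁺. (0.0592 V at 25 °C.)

1.9 M

From the Nernst equation, log Q = n(E° − E)/0.0592 = 2(1.13 − 1.033)/0.0592 = 3.277, so Q = 1890.
With Q = [Co²⁺]/[Hg²⁺] and the known concentrations, [Co²⁺] in the numerator gives [Co²⁺] = 1.9 M.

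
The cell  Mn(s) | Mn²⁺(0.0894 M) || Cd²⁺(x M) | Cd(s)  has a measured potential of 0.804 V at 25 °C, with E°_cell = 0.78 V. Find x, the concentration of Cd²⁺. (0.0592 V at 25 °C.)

From the Nernst equation, log Q = n(E° − E)/0.0592 = 2(0.78 − 0.804)/0.0592 = -0.811, so Q = 0.155.
With Q = [Mn²⁺]/[Cd²⁺] and the known concentrations, [Cd²⁺] in the denominator gives [Cd²⁺] = 0.58 M.

0.58 M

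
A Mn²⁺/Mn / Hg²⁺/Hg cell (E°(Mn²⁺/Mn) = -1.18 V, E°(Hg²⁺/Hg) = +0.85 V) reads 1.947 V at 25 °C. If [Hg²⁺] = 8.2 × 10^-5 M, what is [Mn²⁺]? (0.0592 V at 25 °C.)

0.052 M

From the Nernst equation, log Q = n(E° − E)/0.0592 = 2(2.03 − 1.947)/0.0592 = 2.804, so Q = 637.
With Q = [Mn²⁺]/[Hg²⁺] and the known concentrations, [Mn²⁺] in the numerator gives [Mn²⁺] = 0.052 M.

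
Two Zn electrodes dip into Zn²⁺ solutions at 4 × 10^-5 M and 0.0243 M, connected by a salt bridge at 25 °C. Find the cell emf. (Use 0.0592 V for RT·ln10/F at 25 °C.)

Both half-cells are Zn²⁺/Zn, so E°_cell = 0. The concentrated side is the cathode; the cell reaction moves Zn²⁺ from high to low concentration with n = 2.
Q = [Zn²⁺]_dilute/[Zn²⁺]_conc = 4 × 10^-5/0.0243 = 0.00165.
E = 0 − (0.0592/2) log Q = −(0.0592/2)(-2.784) = 0.0824 V.

0.082 V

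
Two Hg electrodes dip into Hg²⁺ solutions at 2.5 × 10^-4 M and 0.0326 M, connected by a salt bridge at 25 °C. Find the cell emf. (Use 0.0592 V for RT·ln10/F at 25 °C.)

0.063 V

Both half-cells are Hg²⁺/Hg, so E°_cell = 0. The concentrated side is the cathode; the cell reaction moves Hg²⁺ from high to low concentration with n = 2.
Q = [Hg²⁺]_dilute/[Hg²⁺]_conc = 2.5 × 10^-4/0.0326 = 0.00767.
E = 0 − (0.0592/2) log Q = −(0.0592/2)(-2.115) = 0.0626 V.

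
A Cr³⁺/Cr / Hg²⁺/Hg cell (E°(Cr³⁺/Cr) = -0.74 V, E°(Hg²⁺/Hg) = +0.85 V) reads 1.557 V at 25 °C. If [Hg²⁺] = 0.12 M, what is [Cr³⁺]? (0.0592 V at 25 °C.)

From the Nernst equation, log Q = n(E° − E)/0.0592 = 6(1.59 − 1.557)/0.0592 = 3.345, so Q = 2210.
With Q = [Cr³⁺]^2/[Hg²⁺]^3 and the known concentrations, [Cr³⁺]^2 in the numerator gives [Cr³⁺] = 2.0 M.

2.0 M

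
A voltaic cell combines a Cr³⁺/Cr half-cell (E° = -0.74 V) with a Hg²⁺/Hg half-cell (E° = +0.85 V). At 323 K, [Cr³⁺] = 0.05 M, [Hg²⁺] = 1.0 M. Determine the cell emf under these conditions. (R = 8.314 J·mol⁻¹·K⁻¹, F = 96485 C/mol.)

1.62 V

The Hg²⁺/Hg couple has the higher reduction potential and acts as the cathode, so E°_cell = +0.85 − (-0.74) = 1.59 V.
Balancing electrons gives n = 6; the reaction quotient is Q = [Cr³⁺]^2/[Hg²⁺]^3 = 0.00250.
E = E° − (RT/nF) ln Q = 1.59 − (8.314×323)/(6×96485) × (-5.991) = 1.590 + 0.028 = 1.618 V.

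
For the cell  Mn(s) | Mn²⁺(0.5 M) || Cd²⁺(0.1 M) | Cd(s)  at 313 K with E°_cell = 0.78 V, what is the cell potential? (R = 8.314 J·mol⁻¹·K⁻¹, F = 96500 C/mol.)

0.758 V

Balancing electrons gives n = 2; the reaction quotient is Q = [Mn²⁺]/[Cd²⁺] = 5.00.
E = E° − (RT/nF) ln Q = 0.78 − (8.314×313)/(2×96500) × (1.609) = 0.780 − 0.022 = 0.758 V.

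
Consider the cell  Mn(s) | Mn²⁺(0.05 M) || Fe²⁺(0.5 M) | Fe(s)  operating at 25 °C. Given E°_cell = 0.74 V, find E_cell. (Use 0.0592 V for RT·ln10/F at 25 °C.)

Balancing electrons gives n = 2; the reaction quotient is Q = [Mn²⁺]/[Fe²⁺] = 0.100.
At 25 °C, E = E° − (0.0592/n) log Q = 0.74 − (0.0592/2)(-1.000) = 0.740 + 0.030 = 0.770 V.

0.770 V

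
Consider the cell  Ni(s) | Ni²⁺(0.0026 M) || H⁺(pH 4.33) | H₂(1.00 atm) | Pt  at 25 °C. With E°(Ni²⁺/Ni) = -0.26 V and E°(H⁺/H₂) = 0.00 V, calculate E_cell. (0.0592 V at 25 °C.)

0.080 V

The hydrogen couple is the cathode, so E°_cell = 0.26 V; n = 2.
[H⁺] = 10^(−4.33) = 4.7 × 10^-5 M, and Q = [Ni²⁺]·P(H₂) / [H⁺]^2 = 1.19 × 10^6.
E = E° − (0.0592/2) log Q = 0.26 − (0.0592/2)(6.075) = 0.080 V.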